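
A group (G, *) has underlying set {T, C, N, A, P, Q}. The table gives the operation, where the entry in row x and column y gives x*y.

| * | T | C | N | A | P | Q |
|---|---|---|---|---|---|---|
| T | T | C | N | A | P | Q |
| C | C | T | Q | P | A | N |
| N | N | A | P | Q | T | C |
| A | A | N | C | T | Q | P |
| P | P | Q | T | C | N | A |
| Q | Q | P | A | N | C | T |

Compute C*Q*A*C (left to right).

C*Q = N
N*A = Q
Q*C = P

P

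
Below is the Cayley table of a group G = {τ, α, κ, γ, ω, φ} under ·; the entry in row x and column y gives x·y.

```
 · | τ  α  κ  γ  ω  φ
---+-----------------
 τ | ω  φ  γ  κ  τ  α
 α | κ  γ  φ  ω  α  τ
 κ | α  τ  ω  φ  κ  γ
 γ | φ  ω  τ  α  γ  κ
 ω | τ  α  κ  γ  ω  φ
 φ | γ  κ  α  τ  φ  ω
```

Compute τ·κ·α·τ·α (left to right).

τ·κ = γ
γ·α = ω
ω·τ = τ
τ·α = φ
(Structurally, G here is isomorphic to the symmetric group S_3.)

φ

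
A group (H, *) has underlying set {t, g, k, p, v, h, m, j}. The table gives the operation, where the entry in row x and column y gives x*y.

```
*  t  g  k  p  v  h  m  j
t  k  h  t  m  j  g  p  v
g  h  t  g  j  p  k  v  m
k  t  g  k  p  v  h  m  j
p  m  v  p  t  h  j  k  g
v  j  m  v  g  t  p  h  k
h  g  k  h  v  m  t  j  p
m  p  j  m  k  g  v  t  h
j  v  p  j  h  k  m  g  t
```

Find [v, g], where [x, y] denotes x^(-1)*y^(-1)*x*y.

Identity is k; from the table v^(-1) = j and g^(-1) = h.
j*h = m
m*v = g
g*g = t

t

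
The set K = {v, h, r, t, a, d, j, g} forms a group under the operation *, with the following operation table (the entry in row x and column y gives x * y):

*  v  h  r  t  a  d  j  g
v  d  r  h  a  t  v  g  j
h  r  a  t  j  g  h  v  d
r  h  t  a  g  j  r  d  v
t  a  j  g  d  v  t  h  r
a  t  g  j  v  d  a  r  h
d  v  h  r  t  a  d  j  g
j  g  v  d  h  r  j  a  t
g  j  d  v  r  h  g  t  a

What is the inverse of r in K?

First locate the identity: row d matches the header, so d is the identity.
Scan row r for d: r * j = d. Hence r^(-1) = j.

j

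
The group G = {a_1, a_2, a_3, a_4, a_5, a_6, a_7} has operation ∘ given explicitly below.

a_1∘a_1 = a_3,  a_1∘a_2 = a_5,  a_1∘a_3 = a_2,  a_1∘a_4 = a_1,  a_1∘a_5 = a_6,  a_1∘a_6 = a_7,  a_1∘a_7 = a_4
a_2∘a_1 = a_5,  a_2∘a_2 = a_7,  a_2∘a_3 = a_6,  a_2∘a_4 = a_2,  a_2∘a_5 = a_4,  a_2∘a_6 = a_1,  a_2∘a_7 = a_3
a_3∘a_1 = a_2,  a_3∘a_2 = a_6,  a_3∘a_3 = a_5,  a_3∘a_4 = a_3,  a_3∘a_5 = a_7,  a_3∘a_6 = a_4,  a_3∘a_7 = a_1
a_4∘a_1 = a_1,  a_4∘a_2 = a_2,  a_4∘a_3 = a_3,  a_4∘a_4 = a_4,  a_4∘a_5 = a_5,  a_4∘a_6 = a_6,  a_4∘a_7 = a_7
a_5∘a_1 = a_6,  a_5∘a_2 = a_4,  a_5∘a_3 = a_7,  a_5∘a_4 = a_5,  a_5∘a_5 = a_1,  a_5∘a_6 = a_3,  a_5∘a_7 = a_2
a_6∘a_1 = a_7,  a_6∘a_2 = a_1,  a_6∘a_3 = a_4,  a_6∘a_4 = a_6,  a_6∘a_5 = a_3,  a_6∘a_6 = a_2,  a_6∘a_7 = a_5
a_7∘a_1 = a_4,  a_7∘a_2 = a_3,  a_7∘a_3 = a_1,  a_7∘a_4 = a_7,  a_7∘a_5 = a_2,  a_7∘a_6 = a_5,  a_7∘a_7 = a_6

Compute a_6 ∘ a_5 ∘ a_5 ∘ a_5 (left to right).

a_2

a_6 ∘ a_5 = a_3
a_3 ∘ a_5 = a_7
a_7 ∘ a_5 = a_2
(Structurally, G here is isomorphic to the cyclic group Z_7.)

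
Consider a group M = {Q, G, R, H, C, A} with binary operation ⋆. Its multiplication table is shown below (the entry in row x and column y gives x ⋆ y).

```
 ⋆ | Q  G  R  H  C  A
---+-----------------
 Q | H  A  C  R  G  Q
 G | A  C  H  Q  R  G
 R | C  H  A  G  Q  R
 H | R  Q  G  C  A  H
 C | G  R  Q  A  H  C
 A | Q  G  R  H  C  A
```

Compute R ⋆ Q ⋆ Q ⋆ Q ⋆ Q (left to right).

R ⋆ Q = C
C ⋆ Q = G
G ⋆ Q = A
A ⋆ Q = Q

Q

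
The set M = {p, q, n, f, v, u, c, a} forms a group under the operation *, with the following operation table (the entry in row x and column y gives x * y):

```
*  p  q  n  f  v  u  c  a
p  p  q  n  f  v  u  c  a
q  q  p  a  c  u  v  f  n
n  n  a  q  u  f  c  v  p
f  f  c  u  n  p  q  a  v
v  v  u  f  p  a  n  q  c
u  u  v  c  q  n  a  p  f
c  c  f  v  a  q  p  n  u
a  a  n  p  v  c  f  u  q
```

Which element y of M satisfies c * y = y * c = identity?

First locate the identity: row p matches the header, so p is the identity.
Scan row c for p: c * u = p. Hence c^(-1) = u.
(Structurally, M here is isomorphic to the cyclic group Z_8.)

u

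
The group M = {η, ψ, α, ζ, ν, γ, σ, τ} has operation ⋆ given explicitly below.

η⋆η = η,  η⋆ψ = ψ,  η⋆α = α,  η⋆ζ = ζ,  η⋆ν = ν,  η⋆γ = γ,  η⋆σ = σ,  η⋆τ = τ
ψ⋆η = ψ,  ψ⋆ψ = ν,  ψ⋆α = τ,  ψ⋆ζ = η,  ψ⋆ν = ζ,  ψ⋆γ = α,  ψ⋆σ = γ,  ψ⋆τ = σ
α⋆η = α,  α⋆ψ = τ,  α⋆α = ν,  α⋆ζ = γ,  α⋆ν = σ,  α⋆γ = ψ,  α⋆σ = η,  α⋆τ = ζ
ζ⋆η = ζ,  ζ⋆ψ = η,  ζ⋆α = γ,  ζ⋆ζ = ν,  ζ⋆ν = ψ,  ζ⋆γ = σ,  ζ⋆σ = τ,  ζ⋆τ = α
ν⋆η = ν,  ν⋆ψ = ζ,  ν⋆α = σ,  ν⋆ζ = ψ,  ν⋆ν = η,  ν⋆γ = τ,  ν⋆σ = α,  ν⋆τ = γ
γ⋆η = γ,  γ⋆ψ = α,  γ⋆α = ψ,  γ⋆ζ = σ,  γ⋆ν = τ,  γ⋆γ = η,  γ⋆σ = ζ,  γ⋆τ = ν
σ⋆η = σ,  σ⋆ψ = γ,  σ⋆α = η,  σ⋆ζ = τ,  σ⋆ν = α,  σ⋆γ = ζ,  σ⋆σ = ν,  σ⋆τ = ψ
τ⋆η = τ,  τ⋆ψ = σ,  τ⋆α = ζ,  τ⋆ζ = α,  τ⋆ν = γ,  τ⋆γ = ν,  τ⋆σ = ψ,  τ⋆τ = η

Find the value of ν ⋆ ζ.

Read row ν, column ζ: ν ⋆ ζ = ψ.

ψ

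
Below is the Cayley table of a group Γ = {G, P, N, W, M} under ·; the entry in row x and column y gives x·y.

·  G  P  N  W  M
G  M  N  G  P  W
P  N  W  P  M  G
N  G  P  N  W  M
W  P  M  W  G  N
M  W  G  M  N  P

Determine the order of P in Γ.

The identity element is N (its row matches the header).
P^1 = P
P^2 = P·P = W
P^3 = W·P = M
P^4 = M·P = G
P^5 = G·P = N
The first power of P equal to the identity is P^5, so ord(P) = 5.
(Structurally, Γ here is isomorphic to the cyclic group Z_5.)

5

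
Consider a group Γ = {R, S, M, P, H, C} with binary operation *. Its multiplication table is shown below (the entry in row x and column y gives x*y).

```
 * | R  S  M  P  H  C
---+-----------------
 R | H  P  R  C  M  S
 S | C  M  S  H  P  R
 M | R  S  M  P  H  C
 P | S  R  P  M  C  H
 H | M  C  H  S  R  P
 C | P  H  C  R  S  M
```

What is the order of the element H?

The identity element is M (its row matches the header).
H^1 = H
H^2 = H*H = R
H^3 = R*H = M
The first power of H equal to the identity is H^3, so ord(H) = 3.

3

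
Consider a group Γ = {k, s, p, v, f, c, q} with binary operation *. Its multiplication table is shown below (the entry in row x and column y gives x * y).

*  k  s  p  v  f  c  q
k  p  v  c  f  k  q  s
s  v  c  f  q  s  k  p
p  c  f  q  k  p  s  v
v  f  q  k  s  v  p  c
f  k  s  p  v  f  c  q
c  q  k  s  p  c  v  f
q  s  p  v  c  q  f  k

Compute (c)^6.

c^1 = c
c^2 = c * c = v
c^3 = v * c = p
c^4 = p * c = s
c^5 = s * c = k
c^6 = k * c = q
(Structurally, Γ here is isomorphic to the cyclic group Z_7.)

q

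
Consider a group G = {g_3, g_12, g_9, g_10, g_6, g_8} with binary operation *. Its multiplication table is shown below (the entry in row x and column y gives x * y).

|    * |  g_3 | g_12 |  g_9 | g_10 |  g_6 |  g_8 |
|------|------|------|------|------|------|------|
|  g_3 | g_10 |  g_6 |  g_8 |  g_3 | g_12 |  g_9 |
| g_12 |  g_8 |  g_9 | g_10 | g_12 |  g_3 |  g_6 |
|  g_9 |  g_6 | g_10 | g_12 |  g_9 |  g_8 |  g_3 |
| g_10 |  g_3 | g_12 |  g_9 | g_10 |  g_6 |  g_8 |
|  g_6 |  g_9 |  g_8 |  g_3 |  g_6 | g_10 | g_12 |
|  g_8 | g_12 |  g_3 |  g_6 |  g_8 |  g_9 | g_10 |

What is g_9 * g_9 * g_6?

g_9 * g_9 = g_12
g_12 * g_6 = g_3
(Structurally, G here is isomorphic to the symmetric group S_3.)

g_3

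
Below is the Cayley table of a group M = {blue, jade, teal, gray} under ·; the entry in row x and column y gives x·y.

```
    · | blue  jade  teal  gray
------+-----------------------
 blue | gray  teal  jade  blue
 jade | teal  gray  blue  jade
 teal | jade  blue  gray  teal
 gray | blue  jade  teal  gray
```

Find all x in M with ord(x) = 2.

Identity is gray. Compute the order of each non-identity element by repeated multiplication:
  blue: blue → gray  (order 2)
  jade: jade → gray  (order 2)
  teal: teal → gray  (order 2)
Elements of order 2: {blue, jade, teal}.

{blue, jade, teal}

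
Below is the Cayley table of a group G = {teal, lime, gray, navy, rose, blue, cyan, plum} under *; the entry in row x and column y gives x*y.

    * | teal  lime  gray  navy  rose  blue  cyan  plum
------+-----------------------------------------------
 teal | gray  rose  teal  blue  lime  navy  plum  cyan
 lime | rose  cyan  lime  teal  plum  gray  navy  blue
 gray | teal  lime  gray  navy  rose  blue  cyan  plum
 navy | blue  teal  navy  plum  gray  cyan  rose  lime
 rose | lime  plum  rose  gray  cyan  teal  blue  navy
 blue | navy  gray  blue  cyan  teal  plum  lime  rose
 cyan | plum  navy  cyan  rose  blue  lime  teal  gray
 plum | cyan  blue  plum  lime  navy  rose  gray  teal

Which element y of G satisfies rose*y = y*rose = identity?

navy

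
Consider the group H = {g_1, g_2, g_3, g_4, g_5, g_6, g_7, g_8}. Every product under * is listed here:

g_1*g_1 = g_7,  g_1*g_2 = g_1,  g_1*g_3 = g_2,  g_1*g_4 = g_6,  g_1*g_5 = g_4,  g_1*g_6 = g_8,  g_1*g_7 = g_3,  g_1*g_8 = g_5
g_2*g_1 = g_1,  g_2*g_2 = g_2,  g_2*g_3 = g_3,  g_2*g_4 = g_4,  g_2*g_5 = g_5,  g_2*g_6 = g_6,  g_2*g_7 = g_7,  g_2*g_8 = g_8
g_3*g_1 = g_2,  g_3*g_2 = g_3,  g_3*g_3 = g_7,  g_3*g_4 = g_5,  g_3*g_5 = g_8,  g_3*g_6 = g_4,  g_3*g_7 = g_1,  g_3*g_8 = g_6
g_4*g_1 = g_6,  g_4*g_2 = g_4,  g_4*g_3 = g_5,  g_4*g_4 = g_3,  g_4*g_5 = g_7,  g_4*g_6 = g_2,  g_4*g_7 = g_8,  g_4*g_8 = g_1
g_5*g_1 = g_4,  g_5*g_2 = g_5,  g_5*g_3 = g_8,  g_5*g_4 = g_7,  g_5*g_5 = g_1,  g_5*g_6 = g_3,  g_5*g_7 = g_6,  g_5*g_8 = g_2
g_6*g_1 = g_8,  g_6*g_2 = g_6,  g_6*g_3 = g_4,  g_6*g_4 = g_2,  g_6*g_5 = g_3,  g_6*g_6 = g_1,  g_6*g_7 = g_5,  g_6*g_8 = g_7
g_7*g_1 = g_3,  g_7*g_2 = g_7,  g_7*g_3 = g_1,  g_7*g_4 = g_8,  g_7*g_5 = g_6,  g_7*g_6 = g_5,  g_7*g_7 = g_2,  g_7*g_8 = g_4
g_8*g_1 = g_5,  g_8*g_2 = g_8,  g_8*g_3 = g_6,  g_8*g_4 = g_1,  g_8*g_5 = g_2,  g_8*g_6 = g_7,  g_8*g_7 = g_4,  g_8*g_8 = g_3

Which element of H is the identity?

The identity e satisfies e * x = x for all x, so its row in the table reproduces the column headers.
Row g_2 reads: g_1, g_2, g_3, g_4, g_5, g_6, g_7, g_8 — exactly the header order. So g_2 is the identity.
(Structurally, H here is isomorphic to the cyclic group Z_8.)

g_2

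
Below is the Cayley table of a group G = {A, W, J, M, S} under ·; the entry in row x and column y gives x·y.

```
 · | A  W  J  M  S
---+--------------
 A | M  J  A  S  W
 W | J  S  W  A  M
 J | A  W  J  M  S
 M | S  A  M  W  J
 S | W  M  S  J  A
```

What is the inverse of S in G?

M

First locate the identity: row J matches the header, so J is the identity.
Scan row S for J: S·M = J. Hence S^(-1) = M.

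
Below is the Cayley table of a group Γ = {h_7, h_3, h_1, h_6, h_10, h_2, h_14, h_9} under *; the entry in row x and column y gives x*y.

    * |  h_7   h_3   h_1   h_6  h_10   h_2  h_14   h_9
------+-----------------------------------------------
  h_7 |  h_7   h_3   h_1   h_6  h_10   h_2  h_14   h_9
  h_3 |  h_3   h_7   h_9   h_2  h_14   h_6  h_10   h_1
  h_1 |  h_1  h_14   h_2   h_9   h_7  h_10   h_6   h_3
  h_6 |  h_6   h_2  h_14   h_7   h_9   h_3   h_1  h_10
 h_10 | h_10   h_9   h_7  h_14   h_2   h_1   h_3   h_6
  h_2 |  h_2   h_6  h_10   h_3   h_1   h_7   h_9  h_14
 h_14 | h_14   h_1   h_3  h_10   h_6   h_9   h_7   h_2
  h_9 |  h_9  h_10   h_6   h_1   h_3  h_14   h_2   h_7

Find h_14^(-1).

First locate the identity: row h_7 matches the header, so h_7 is the identity.
Scan row h_14 for h_7: h_14*h_14 = h_7. Hence h_14^(-1) = h_14.

h_14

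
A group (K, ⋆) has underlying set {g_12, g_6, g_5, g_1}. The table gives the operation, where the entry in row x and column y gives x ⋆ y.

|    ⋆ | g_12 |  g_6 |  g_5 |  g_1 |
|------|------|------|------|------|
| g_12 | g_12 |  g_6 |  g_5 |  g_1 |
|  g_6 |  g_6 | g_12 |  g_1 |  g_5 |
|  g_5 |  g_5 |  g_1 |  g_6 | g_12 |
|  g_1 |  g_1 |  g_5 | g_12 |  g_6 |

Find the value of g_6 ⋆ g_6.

g_12

Read row g_6, column g_6: g_6 ⋆ g_6 = g_12.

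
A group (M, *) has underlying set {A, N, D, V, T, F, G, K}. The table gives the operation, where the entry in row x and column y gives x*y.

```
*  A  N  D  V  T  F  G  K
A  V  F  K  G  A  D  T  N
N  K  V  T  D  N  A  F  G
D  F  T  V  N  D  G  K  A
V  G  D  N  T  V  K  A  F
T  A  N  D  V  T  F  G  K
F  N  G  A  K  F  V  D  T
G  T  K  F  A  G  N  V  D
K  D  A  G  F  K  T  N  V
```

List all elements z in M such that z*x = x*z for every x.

An element z is central iff its row equals its column in the table.
For D: D*F = G ≠ A = F*D, so D ∉ Z.
Checking each element this way leaves Z(M) = {T, V}.

{T, V}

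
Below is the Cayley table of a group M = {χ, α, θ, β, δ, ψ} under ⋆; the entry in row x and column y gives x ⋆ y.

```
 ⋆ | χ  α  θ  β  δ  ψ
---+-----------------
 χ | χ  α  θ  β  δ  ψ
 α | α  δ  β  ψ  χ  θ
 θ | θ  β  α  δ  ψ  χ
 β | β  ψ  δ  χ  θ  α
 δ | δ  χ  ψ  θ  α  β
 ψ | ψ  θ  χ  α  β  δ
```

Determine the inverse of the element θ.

First locate the identity: row χ matches the header, so χ is the identity.
Scan row θ for χ: θ ⋆ ψ = χ. Hence θ^(-1) = ψ.

ψ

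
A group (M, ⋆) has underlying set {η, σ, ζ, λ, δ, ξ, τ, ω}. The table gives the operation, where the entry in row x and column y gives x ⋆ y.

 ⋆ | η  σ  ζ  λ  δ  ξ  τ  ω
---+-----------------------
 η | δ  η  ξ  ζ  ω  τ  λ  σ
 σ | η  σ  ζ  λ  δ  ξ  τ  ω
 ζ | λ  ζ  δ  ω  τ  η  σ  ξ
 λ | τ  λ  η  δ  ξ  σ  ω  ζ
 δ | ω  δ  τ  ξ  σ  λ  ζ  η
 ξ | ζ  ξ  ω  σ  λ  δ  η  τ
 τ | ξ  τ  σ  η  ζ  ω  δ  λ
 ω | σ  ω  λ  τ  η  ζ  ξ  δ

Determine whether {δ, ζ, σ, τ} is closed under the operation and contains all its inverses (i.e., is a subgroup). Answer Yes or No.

Yes

{δ, ζ, σ, τ} contains the identity σ.
Checking products: every product of two elements of {δ, ζ, σ, τ} (read from the table) lies in {δ, ζ, σ, τ}, so the set is closed.
In a finite group, a nonempty closed subset is a subgroup. So {δ, ζ, σ, τ} ≤ M.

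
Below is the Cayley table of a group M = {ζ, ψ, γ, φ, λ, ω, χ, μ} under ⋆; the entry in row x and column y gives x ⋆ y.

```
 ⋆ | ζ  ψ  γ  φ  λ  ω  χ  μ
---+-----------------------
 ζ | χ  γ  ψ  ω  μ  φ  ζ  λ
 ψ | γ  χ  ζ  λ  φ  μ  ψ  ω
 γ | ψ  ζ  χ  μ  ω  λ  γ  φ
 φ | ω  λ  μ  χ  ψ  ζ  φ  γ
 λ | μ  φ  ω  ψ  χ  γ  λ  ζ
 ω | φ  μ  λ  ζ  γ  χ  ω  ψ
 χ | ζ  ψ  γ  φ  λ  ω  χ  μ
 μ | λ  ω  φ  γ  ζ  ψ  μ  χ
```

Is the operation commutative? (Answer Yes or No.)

Yes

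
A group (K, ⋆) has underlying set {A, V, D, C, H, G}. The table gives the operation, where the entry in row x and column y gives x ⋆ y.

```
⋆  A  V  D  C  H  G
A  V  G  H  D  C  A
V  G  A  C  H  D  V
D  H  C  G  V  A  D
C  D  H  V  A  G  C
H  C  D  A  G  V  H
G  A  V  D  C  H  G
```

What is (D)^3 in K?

D^1 = D
D^2 = D ⋆ D = G
D^3 = G ⋆ D = D
(Structurally, K here is isomorphic to the cyclic group Z_6.)

D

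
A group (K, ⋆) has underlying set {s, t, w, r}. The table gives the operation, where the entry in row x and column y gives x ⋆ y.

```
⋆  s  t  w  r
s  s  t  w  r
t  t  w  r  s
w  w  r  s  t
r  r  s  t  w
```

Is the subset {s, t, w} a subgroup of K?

t ⋆ w = r, which is not in {s, t, w}.
The subset is not closed under ⋆, so it is not a subgroup.

No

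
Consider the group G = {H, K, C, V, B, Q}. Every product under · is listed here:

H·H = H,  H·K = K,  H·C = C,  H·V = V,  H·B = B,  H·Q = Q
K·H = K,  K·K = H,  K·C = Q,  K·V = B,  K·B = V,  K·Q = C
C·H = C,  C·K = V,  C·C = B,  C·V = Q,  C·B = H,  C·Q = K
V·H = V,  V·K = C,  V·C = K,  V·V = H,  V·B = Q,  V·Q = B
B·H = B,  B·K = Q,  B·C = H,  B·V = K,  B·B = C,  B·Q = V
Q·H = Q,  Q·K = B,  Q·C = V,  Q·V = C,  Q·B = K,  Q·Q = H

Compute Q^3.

Q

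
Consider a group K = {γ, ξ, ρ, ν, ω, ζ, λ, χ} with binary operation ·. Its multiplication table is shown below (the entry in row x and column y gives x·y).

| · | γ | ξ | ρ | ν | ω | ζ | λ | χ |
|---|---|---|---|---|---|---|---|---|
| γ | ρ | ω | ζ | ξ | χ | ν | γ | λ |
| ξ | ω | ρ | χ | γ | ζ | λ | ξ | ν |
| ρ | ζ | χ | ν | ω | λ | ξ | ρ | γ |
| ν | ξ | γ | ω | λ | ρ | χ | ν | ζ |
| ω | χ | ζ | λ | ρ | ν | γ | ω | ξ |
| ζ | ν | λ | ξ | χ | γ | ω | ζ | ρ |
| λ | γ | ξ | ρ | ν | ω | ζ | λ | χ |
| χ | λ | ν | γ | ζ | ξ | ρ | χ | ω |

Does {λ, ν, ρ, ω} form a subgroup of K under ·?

{λ, ν, ρ, ω} contains the identity λ.
Checking products: every product of two elements of {λ, ν, ρ, ω} (read from the table) lies in {λ, ν, ρ, ω}, so the set is closed.
In a finite group, a nonempty closed subset is a subgroup. So {λ, ν, ρ, ω} ≤ K.
(Structurally, K here is isomorphic to the cyclic group Z_8.)

Yes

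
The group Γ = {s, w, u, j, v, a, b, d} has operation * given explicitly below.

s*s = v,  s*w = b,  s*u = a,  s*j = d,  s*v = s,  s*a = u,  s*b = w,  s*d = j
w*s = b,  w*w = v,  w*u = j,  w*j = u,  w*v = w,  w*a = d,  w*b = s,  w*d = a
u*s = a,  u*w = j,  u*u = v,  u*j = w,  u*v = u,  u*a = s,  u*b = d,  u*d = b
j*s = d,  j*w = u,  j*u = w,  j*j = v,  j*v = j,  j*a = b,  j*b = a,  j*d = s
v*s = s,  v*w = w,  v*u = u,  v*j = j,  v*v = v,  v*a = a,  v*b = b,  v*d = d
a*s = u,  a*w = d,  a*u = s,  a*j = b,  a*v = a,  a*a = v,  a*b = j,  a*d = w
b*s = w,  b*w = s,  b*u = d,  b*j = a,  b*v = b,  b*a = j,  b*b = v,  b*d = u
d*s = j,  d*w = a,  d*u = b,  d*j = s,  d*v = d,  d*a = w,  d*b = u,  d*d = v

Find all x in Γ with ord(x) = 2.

{a, b, d, j, s, u, w}

Identity is v. Compute the order of each non-identity element by repeated multiplication:
  s: s → v  (order 2)
  w: w → v  (order 2)
  u: u → v  (order 2)
  j: j → v  (order 2)
  a: a → v  (order 2)
  b: b → v  (order 2)
  d: d → v  (order 2)
Elements of order 2: {a, b, d, j, s, u, w}.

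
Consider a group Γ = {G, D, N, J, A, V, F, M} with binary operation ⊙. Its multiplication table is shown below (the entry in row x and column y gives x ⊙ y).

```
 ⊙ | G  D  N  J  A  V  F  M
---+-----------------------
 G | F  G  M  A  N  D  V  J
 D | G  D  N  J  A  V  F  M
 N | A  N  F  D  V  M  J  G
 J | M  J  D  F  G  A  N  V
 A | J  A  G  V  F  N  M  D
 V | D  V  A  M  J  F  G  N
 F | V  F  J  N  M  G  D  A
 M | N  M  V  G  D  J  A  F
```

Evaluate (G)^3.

G^1 = G
G^2 = G ⊙ G = F
G^3 = F ⊙ G = V

V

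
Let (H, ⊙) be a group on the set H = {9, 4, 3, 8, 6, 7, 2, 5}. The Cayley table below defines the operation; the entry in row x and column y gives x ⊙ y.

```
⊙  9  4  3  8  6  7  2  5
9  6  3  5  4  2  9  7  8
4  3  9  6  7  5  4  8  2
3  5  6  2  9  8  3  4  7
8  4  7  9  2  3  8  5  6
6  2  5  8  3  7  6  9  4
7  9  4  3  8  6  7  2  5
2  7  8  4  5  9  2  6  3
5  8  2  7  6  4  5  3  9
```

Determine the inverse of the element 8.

First locate the identity: row 7 matches the header, so 7 is the identity.
Scan row 8 for 7: 8 ⊙ 4 = 7. Hence 8^(-1) = 4.

4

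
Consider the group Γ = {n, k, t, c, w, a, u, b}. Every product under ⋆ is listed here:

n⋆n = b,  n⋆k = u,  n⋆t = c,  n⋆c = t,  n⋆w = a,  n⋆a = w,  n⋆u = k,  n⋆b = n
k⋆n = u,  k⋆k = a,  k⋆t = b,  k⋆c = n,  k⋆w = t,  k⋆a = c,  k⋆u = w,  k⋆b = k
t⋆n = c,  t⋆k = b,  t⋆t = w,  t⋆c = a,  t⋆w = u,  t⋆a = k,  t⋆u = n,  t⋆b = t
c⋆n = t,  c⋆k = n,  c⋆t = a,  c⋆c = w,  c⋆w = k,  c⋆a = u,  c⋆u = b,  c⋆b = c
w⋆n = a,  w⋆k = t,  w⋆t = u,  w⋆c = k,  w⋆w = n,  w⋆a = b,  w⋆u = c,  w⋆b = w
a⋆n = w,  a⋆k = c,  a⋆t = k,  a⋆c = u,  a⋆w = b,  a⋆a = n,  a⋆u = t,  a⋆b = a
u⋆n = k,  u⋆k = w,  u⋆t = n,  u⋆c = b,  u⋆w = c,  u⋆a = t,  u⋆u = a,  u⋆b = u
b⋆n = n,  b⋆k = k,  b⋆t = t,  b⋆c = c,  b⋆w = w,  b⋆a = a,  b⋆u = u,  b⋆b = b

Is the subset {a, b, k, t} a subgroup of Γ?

No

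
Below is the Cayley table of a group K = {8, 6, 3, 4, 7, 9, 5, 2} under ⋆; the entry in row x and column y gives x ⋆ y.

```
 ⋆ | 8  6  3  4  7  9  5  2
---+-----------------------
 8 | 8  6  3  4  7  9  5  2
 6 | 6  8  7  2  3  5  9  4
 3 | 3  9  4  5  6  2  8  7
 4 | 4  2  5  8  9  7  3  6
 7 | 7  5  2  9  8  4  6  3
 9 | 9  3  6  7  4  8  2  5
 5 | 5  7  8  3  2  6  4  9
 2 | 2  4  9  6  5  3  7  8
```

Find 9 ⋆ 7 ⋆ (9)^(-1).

7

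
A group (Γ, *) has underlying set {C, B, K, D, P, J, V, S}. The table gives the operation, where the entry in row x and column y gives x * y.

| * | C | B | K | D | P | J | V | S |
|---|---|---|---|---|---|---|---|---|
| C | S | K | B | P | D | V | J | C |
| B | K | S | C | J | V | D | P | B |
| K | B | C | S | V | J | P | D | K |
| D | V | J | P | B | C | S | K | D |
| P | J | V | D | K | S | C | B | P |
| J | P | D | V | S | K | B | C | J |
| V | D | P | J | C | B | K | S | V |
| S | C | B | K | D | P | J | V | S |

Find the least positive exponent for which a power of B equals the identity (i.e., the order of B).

2

The identity element is S (its row matches the header).
B^1 = B
B^2 = B * B = S
The first power of B equal to the identity is B^2, so ord(B) = 2.
(Structurally, Γ here is isomorphic to the dihedral group D_4.)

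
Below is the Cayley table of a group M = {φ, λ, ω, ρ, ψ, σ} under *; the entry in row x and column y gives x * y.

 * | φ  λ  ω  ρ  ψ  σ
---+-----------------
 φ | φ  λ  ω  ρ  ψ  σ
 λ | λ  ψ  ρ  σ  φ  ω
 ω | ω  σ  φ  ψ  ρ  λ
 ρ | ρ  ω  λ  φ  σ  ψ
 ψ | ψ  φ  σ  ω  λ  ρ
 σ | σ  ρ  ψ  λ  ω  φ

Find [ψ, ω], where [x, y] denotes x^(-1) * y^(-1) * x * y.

Identity is φ; from the table ψ^(-1) = λ and ω^(-1) = ω.
λ * ω = ρ
ρ * ψ = σ
σ * ω = ψ

ψ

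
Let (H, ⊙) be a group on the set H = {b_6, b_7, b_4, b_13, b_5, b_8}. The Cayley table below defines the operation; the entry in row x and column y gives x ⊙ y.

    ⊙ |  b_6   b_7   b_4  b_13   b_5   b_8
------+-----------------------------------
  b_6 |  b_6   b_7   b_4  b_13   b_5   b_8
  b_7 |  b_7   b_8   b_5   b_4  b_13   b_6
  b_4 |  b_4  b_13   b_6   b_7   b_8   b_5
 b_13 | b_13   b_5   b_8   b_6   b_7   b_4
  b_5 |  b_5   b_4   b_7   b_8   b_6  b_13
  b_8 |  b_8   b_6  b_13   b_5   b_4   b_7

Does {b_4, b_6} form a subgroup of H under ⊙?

{b_4, b_6} contains the identity b_6.
Checking products: every product of two elements of {b_4, b_6} (read from the table) lies in {b_4, b_6}, so the set is closed.
In a finite group, a nonempty closed subset is a subgroup. So {b_4, b_6} ≤ H.

Yes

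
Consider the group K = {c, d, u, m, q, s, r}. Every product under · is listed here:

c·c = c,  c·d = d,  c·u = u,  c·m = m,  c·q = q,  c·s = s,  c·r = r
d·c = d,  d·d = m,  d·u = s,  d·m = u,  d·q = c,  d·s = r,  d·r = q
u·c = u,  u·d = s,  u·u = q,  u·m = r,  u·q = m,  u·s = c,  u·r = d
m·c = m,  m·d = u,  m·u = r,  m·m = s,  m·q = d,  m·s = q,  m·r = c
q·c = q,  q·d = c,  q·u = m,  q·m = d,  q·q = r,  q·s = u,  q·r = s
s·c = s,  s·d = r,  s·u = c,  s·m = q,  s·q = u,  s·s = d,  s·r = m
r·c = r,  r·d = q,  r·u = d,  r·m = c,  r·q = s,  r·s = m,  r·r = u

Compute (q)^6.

q^1 = q
q^2 = q·q = r
q^3 = r·q = s
q^4 = s·q = u
q^5 = u·q = m
q^6 = m·q = d

d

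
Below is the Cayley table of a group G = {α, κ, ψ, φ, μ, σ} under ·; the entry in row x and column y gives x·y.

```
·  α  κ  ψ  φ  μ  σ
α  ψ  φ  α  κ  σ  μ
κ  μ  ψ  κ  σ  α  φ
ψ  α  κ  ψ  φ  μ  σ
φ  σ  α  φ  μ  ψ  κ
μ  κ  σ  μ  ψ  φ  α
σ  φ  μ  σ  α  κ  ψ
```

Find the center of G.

An element z is central iff its row equals its column in the table.
For σ: σ·φ = α ≠ κ = φ·σ, so σ ∉ Z.
Checking each element this way leaves Z(G) = {ψ}.

{ψ}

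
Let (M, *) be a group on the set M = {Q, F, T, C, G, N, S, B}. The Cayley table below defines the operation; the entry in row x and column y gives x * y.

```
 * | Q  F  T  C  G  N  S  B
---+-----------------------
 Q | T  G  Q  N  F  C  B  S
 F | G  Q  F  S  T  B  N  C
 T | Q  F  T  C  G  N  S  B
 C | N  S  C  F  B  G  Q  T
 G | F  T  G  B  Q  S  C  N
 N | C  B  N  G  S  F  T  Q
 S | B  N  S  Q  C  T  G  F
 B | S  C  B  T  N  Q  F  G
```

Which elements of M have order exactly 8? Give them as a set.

Identity is T. Compute the order of each non-identity element by repeated multiplication:
  Q: Q → T  (order 2)
  F: F → Q → G → T  (order 4)
  C: C → F → S → Q → N → G → B → T  (order 8)
  G: G → Q → F → T  (order 4)
  N: N → F → B → Q → C → G → S → T  (order 8)
  S: S → G → C → Q → B → F → N → T  (order 8)
  B: B → G → N → Q → S → F → C → T  (order 8)
Elements of order 8: {B, C, N, S}.

{B, C, N, S}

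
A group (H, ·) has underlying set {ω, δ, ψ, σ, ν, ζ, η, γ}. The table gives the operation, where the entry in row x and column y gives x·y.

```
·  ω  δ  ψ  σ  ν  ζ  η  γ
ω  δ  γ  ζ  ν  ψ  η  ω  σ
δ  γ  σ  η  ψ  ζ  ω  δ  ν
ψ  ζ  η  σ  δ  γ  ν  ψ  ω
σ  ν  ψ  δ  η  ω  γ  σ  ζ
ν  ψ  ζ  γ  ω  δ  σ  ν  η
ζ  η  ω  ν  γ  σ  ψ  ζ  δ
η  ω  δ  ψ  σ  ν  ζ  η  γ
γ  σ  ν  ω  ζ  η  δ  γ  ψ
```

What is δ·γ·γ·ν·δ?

ζ

δ·γ = ν
ν·γ = η
η·ν = ν
ν·δ = ζ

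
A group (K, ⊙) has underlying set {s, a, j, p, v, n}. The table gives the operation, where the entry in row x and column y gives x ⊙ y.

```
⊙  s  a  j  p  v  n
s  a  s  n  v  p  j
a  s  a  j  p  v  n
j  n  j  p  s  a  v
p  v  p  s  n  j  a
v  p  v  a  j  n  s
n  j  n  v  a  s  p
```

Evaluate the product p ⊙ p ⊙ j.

v

p ⊙ p = n
n ⊙ j = v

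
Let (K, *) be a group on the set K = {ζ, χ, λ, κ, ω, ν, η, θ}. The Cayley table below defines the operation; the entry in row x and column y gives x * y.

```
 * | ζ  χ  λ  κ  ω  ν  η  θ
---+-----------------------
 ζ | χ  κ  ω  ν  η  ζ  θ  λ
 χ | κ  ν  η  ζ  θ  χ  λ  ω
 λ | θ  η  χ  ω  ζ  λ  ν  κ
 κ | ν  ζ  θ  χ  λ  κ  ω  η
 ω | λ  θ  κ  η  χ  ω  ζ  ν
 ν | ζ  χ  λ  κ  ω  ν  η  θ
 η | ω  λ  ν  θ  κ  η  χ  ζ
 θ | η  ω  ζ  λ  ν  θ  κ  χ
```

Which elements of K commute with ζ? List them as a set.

{ζ, κ, ν, χ}

Compare row ζ with column ζ entry by entry.
χ * ζ = κ = ζ * χ, so χ commutes with ζ.
λ * ζ = θ but ζ * λ = ω, so λ does not.
Collecting the elements that commute with ζ: C(ζ) = {ζ, κ, ν, χ}.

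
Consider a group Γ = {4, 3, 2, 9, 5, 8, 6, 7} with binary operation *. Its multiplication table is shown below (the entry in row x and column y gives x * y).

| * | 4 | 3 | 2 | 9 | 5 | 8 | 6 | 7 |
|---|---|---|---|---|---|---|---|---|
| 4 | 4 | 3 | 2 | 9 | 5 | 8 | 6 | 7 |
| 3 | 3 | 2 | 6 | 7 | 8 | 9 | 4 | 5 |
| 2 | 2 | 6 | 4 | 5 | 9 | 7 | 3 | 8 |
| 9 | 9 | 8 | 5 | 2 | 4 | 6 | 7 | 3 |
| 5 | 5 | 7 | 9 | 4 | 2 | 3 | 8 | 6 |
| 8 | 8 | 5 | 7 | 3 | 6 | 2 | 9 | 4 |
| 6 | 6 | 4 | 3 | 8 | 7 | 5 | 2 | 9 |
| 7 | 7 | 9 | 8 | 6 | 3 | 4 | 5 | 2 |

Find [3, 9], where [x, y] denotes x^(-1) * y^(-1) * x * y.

2

Identity is 4; from the table 3^(-1) = 6 and 9^(-1) = 5.
6 * 5 = 7
7 * 3 = 9
9 * 9 = 2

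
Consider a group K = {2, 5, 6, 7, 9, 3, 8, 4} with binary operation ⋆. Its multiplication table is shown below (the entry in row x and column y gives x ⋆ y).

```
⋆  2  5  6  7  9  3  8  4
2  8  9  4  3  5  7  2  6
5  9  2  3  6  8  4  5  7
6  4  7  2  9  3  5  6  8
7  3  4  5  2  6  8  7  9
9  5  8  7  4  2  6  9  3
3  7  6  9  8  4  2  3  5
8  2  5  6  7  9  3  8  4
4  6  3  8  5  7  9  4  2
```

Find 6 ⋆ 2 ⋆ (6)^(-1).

2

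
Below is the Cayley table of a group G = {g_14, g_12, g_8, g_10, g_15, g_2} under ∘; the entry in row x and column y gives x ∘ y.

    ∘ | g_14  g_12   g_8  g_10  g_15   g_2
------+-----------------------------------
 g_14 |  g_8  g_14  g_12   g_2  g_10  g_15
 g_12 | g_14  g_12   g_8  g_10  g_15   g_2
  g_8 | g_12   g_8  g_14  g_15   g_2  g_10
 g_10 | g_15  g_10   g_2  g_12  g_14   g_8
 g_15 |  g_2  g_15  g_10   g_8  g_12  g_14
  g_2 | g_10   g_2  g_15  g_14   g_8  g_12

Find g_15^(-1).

First locate the identity: row g_12 matches the header, so g_12 is the identity.
Scan row g_15 for g_12: g_15 ∘ g_15 = g_12. Hence g_15^(-1) = g_15.
(Structurally, G here is isomorphic to the symmetric group S_3.)

g_15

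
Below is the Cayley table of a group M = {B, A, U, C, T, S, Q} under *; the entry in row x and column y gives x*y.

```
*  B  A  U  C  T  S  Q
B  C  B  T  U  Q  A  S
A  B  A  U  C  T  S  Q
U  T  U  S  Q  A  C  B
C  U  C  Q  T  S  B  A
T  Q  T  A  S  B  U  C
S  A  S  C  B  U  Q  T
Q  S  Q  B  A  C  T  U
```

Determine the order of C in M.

The identity element is A (its row matches the header).
C^1 = C
C^2 = C*C = T
C^3 = T*C = S
C^4 = S*C = B
C^5 = B*C = U
C^6 = U*C = Q
C^7 = Q*C = A
The first power of C equal to the identity is C^7, so ord(C) = 7.

7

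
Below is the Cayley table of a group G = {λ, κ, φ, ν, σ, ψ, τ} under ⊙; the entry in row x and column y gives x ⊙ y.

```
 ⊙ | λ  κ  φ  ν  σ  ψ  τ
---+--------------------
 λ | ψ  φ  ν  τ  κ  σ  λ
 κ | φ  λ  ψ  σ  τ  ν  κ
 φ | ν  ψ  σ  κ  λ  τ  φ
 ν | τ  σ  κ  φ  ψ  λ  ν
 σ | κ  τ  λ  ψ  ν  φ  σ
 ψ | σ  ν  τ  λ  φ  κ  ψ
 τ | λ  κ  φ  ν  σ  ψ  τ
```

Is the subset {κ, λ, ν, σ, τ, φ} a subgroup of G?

No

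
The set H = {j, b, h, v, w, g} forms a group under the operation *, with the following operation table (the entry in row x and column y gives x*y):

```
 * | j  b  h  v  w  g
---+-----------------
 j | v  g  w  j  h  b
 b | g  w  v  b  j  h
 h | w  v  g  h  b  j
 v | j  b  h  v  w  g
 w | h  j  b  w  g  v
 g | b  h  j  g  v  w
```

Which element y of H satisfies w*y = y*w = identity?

First locate the identity: row v matches the header, so v is the identity.
Scan row w for v: w*g = v. Hence w^(-1) = g.

g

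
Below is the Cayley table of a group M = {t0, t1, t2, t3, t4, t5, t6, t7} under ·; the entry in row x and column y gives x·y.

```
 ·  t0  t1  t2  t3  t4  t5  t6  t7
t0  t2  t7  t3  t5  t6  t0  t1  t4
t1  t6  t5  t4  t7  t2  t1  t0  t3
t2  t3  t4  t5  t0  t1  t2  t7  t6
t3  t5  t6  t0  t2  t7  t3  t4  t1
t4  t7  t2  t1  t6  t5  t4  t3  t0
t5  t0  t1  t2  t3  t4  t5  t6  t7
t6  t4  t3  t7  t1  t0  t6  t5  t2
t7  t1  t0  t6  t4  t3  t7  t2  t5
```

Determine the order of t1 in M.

2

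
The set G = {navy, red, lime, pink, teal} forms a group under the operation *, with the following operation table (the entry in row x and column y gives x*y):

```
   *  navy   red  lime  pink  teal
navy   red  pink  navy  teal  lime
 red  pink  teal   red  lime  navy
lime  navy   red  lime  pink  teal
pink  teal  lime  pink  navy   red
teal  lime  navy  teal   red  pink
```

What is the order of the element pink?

The identity element is lime (its row matches the header).
pink^1 = pink
pink^2 = pink*pink = navy
pink^3 = navy*pink = teal
pink^4 = teal*pink = red
pink^5 = red*pink = lime
The first power of pink equal to the identity is pink^5, so ord(pink) = 5.
(Structurally, G here is isomorphic to the cyclic group Z_5.)

5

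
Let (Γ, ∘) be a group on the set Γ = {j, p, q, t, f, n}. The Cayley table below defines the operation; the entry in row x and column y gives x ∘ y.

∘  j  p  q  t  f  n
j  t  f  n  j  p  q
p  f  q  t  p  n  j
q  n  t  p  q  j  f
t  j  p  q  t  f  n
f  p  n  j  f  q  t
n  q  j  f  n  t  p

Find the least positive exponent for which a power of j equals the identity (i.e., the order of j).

2

The identity element is t (its row matches the header).
j^1 = j
j^2 = j ∘ j = t
The first power of j equal to the identity is j^2, so ord(j) = 2.
(Structurally, Γ here is isomorphic to the cyclic group Z_6.)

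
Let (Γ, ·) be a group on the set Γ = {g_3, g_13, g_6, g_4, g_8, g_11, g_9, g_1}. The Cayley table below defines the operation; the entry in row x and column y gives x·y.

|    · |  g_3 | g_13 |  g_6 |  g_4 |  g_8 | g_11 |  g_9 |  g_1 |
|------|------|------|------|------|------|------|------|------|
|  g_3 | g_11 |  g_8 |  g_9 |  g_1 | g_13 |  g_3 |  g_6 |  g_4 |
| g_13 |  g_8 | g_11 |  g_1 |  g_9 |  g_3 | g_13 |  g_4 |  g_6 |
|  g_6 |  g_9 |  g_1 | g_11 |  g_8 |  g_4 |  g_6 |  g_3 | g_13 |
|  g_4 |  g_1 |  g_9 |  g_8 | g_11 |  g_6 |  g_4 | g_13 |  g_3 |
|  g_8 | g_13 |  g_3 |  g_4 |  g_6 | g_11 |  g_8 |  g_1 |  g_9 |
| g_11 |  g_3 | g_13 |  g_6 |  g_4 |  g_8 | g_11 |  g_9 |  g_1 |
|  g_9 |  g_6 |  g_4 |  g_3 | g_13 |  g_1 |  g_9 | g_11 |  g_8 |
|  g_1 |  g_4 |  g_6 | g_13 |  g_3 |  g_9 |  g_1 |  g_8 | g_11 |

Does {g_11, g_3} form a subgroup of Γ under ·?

Yes

{g_11, g_3} contains the identity g_11.
Checking products: every product of two elements of {g_11, g_3} (read from the table) lies in {g_11, g_3}, so the set is closed.
In a finite group, a nonempty closed subset is a subgroup. So {g_11, g_3} ≤ Γ.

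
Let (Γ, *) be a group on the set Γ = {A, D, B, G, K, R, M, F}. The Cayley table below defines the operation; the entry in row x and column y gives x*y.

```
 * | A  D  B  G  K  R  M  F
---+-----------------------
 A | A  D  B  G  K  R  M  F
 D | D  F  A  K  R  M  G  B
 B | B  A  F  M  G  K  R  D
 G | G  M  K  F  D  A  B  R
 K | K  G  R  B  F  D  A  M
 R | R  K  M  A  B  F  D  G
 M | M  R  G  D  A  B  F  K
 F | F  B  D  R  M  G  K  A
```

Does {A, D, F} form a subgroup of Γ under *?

F*D = B, which is not in {A, D, F}.
The subset is not closed under *, so it is not a subgroup.

No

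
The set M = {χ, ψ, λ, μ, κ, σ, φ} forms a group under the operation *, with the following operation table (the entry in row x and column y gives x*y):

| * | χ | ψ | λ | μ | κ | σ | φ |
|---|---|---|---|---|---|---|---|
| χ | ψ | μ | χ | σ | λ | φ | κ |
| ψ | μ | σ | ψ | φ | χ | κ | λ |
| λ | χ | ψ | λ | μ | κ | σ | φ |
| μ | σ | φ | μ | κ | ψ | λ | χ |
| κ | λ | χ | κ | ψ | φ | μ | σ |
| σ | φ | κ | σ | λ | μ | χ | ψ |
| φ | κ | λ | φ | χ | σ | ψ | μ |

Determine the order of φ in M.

7

The identity element is λ (its row matches the header).
φ^1 = φ
φ^2 = φ*φ = μ
φ^3 = μ*φ = χ
φ^4 = χ*φ = κ
φ^5 = κ*φ = σ
φ^6 = σ*φ = ψ
φ^7 = ψ*φ = λ
The first power of φ equal to the identity is φ^7, so ord(φ) = 7.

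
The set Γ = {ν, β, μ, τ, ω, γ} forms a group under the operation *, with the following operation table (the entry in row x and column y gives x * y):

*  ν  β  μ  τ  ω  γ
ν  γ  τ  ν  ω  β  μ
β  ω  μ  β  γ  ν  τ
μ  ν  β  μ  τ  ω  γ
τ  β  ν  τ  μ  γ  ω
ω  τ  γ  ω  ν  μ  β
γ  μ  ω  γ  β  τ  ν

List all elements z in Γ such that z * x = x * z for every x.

An element z is central iff its row equals its column in the table.
For ν: ν * ω = β ≠ τ = ω * ν, so ν ∉ Z.
Checking each element this way leaves Z(Γ) = {μ}.

{μ}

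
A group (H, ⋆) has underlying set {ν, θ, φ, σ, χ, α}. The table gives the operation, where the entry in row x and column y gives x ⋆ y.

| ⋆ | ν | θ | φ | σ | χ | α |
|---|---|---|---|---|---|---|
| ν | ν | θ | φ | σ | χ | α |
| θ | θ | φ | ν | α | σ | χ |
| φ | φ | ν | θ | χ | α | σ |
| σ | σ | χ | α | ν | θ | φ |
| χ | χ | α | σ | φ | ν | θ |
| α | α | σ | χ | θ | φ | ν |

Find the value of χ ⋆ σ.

φ

Read row χ, column σ: χ ⋆ σ = φ.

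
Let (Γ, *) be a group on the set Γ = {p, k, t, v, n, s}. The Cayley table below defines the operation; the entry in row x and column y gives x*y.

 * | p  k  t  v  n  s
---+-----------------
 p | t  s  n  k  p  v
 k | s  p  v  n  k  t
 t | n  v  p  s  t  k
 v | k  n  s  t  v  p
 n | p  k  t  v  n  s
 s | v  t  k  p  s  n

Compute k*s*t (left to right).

p

k*s = t
t*t = p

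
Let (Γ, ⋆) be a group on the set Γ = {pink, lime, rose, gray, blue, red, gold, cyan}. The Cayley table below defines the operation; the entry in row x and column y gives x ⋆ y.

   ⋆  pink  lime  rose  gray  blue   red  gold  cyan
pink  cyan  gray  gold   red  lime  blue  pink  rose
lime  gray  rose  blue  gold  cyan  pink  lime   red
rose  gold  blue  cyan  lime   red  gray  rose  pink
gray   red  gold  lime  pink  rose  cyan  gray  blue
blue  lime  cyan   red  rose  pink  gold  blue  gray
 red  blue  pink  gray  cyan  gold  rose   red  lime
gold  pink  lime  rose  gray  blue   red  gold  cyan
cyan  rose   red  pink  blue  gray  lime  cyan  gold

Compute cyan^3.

cyan^1 = cyan
cyan^2 = cyan ⋆ cyan = gold
cyan^3 = gold ⋆ cyan = cyan

cyan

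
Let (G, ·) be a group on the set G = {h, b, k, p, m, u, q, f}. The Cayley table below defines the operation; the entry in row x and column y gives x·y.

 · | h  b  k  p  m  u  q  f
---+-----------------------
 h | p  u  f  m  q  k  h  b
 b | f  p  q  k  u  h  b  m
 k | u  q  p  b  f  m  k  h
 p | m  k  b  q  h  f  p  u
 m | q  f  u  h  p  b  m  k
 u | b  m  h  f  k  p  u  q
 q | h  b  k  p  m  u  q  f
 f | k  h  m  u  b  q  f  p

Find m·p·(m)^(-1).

The identity is q. In row m, the entry q sits in column h, so m^(-1) = h.
m·p = h
h·h = p

p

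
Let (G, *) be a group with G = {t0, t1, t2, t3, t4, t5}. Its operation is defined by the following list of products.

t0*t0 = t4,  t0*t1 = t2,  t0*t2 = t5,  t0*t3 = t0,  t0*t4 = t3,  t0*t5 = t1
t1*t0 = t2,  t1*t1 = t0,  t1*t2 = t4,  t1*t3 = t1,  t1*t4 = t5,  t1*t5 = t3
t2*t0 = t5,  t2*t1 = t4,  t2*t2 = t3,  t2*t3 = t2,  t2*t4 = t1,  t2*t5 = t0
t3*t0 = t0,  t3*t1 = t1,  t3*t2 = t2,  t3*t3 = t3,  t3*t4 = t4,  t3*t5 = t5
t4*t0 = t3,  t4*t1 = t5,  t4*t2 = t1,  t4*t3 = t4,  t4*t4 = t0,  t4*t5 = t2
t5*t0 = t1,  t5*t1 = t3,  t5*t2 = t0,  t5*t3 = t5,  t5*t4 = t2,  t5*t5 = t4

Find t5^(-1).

First locate the identity: row t3 matches the header, so t3 is the identity.
Scan row t5 for t3: t5*t1 = t3. Hence t5^(-1) = t1.

t1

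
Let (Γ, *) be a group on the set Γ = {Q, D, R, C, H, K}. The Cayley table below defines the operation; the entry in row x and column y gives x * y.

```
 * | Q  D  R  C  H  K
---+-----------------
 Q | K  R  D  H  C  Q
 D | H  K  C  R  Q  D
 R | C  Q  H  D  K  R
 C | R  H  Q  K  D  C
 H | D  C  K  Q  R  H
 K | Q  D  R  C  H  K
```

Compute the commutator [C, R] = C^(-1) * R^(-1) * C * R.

Identity is K; from the table C^(-1) = C and R^(-1) = H.
C * H = D
D * C = R
R * R = H
(Structurally, Γ here is isomorphic to the symmetric group S_3.)

H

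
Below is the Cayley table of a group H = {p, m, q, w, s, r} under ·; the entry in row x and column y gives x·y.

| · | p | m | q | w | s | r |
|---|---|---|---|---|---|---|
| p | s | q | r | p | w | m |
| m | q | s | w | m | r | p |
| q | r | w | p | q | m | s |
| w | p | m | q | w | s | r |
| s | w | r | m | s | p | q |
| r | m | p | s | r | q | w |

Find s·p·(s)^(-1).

p

The identity is w. In row s, the entry w sits in column p, so s^(-1) = p.
s·p = w
w·p = p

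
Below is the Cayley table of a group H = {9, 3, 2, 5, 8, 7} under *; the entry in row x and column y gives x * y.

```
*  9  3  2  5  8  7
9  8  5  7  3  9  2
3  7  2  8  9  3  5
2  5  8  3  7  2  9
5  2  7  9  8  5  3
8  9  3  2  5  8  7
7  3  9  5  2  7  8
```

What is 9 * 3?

5

Read row 9, column 3: 9 * 3 = 5.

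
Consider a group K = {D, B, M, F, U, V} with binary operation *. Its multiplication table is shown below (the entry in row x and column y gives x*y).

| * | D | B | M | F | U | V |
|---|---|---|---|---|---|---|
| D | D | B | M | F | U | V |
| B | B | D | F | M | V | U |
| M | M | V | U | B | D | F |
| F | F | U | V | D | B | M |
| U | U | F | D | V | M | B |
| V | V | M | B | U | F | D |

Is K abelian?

No

U*V = B but V*U = F.
Since U and V do not commute, K is not abelian.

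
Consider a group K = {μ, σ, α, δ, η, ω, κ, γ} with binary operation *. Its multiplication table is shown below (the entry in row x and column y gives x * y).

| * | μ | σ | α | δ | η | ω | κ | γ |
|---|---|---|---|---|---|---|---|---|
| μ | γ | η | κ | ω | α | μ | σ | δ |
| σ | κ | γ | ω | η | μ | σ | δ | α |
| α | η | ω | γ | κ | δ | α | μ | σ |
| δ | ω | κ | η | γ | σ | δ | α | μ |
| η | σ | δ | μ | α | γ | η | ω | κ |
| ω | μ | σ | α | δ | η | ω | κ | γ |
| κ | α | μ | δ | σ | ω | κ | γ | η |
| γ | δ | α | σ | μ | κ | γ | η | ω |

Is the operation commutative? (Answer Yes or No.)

κ * δ = σ but δ * κ = α.
Since κ and δ do not commute, K is not abelian.

No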